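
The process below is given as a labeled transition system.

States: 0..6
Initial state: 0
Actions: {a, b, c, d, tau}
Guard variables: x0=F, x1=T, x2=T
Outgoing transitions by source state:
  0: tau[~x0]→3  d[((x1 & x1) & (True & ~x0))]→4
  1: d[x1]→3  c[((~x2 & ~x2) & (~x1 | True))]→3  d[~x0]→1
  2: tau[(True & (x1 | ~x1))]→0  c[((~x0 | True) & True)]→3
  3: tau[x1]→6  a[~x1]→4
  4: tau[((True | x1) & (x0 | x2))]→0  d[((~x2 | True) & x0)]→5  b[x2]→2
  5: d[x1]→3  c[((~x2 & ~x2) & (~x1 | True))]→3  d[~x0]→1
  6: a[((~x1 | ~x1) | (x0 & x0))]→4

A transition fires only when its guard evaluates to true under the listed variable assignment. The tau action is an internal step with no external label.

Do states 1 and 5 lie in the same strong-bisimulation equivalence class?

Answer: BISIMILAR

Trace:
Refine partition for ~:
  round 0: {{0,1,2,3,4,5,6}}
  round 1: {{0},{1,5},{2},{3},{4},{6}}
Fixed point at round 2; 6 class(es).
class of 1: {1,5}; class of 5: {1,5}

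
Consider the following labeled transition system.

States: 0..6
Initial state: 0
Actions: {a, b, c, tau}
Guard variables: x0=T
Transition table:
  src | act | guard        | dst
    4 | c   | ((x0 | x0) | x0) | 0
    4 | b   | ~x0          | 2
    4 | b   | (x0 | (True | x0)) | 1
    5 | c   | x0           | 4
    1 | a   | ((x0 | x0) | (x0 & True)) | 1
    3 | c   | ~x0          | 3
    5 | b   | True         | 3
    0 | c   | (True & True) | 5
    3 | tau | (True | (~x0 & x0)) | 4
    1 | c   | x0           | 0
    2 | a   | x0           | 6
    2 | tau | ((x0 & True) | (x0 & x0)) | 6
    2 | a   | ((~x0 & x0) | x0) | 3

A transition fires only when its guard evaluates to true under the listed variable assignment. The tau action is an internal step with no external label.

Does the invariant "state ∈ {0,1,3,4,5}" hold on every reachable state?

Answer: INVARIANT HOLDS

Working:
Allowed set {0,1,3,4,5}
R = {0,1,3,4,5}
  0: ok
  1: ok
  3: ok
  4: ok
  5: ok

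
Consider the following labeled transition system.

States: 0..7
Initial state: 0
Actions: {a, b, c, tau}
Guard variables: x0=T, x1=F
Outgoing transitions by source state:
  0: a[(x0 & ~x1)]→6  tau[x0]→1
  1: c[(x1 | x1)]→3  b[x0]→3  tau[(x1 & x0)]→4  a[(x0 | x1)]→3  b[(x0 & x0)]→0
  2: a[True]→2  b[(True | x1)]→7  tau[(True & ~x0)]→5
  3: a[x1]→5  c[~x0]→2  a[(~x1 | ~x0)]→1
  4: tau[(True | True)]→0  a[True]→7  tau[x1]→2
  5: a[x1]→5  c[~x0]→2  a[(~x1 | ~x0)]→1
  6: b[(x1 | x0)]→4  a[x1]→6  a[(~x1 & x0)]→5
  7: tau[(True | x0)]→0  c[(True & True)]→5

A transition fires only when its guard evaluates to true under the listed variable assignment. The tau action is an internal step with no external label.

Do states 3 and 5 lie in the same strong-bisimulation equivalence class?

Compute ~ classes (split until stable):
  π0 = {{0,1,2,3,4,5,6,7}}
  π1 = {{0,4},{1,2,6},{3,5},{7}}
  π2 = {{0},{1},{2},{3,5},{4},{6},{7}}
Fixed point at round 3; 7 class(es).
class of 3: {3,5}; class of 5: {3,5}

Answer: BISIMILAR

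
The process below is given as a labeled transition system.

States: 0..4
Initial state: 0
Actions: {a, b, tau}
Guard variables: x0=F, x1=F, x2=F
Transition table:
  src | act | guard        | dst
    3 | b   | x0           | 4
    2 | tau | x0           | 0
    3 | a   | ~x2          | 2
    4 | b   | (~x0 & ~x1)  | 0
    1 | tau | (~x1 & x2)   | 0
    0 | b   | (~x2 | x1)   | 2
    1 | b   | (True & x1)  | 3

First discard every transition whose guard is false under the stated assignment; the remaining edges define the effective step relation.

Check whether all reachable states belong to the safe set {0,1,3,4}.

Inv-set: {0,1,3,4}
R = {0,2}
  0: safe
  2: ✗ unsafe
witness against invariant: b → 2

Answer: INVARIANT VIOLATED at state 2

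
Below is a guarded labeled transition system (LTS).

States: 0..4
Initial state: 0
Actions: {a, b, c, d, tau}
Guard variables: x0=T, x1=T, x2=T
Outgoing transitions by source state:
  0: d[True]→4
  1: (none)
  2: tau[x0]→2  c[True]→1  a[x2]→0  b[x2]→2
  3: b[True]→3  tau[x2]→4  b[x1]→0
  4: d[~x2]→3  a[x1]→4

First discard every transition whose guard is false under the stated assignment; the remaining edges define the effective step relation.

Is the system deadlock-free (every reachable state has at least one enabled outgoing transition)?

R = {0,4}
  0: d→4  [1 exit(s)]
  4: a→4  [1 exit(s)]

Answer: DEADLOCK-FREE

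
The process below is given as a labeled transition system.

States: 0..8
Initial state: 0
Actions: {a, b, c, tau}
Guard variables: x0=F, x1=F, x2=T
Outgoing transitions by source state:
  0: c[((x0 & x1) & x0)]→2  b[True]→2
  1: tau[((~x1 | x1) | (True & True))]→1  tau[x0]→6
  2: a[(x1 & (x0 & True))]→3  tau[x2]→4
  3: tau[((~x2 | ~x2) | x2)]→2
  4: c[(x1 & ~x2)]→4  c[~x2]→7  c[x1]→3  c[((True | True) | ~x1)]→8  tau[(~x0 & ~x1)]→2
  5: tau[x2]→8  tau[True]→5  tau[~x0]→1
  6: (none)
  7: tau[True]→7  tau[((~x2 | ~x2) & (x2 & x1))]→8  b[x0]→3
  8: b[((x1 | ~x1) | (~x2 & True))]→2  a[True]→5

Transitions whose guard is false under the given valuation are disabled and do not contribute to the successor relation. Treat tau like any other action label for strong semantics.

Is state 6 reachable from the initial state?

Answer: UNREACHABLE

Trace:
Guard filter leaves 12 enabled edge(s).
Layer 0: {0}
Layer 1: {2}  now seen {0,2}
Layer 2: {4}  now seen {0,2,4}
Layer 3: {8}  now seen {0,2,4,8}
Layer 4: {5}  now seen {0,2,4,5,8}
Layer 5: {1}  now seen {0,1,2,4,5,8}
Reach set: {0,1,2,4,5,8}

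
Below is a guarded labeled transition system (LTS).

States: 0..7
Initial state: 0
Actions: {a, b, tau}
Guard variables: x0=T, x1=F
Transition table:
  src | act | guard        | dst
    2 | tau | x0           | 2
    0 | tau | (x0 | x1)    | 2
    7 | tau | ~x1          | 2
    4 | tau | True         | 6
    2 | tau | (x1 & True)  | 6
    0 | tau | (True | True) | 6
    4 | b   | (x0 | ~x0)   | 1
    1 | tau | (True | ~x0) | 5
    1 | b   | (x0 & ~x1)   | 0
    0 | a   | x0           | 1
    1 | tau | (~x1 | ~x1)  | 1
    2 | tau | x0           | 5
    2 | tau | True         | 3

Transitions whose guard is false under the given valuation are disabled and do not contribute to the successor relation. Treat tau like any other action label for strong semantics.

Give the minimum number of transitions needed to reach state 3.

Layered search for 3:
  depth 0: {0}
  depth 1: {1,2,6}
  depth 2: {3,5}
first hit 3 at d=2 via tau·tau

Answer: 2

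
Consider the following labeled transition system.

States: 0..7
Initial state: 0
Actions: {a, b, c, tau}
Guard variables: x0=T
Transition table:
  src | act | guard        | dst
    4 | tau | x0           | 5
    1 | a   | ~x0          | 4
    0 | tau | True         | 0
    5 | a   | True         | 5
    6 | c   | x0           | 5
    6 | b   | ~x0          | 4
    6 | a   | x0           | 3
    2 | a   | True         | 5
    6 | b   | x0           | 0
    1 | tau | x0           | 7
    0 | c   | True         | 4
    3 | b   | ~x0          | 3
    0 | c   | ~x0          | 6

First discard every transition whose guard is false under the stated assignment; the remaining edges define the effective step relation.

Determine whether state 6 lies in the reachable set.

Guard filter leaves 9 enabled edge(s).
Layer 0: {0}
Layer 1: {4}  now seen {0,4}
Layer 2: {5}  now seen {0,4,5}
Reach set: {0,4,5}

Answer: UNREACHABLE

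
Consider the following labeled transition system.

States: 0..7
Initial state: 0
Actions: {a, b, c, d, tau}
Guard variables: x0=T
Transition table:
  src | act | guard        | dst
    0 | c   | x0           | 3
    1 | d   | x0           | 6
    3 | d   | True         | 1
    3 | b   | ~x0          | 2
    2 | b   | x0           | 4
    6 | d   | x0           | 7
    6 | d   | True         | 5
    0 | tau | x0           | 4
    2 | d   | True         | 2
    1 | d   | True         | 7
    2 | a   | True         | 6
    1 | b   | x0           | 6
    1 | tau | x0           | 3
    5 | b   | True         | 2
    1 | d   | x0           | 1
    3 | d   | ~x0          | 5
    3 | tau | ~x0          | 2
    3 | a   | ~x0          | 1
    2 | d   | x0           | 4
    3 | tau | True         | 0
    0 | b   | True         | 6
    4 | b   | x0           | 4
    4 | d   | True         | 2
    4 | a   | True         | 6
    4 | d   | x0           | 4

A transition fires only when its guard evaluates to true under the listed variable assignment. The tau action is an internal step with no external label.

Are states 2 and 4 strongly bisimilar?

Answer: BISIMILAR

Trace:
Bisimulation quotient by refinement:
  P[0] = {{0,1,2,3,4,5,6,7}}
  P[1] = {{0},{1},{2,4},{3},{5},{6},{7}}
stable after 2 split(s): 7 block(s)
class of 2: {2,4}; class of 4: {2,4}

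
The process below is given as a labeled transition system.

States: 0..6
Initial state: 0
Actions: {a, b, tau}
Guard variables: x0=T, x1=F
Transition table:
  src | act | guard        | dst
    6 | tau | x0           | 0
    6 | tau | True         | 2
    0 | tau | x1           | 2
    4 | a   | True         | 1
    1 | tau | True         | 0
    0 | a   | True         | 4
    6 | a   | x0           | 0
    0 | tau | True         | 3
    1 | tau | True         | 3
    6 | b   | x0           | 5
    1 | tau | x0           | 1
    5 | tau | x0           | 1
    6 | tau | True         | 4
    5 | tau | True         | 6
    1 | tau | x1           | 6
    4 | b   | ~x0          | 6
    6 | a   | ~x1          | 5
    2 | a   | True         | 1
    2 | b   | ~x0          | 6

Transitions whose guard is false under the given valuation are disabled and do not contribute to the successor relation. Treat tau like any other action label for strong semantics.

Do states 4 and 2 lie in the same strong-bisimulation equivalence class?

Answer: BISIMILAR

Analysis:
Refine partition for ~:
  π0 = {{0,1,2,3,4,5,6}}
  π1 = {{0},{1,5},{2,4},{3},{6}}
  π2 = {{0},{1},{2,4},{3},{5},{6}}
stable after 3 split(s): 6 block(s)
4∈{2,4}, 2∈{2,4}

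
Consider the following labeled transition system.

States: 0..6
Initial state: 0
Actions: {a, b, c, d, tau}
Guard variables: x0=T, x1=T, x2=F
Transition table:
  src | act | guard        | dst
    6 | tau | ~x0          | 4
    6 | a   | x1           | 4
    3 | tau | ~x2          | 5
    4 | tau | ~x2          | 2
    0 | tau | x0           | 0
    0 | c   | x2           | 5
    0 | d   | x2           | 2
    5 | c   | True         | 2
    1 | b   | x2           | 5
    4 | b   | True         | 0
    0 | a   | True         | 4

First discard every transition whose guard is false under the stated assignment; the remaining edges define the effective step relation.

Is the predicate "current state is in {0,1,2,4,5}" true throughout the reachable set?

Answer: INVARIANT HOLDS

Analysis:
Safe = {0,1,2,4,5}
Reach set: {0,2,4}
  0: ok
  2: ok
  4: ok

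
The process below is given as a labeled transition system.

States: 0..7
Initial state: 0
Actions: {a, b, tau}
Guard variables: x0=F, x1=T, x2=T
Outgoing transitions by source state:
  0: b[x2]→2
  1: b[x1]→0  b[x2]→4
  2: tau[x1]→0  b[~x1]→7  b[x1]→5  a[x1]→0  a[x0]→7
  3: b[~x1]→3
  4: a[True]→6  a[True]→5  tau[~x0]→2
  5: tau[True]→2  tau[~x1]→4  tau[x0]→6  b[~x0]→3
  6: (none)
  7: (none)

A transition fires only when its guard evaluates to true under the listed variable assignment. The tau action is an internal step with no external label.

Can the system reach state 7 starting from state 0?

Guard filter leaves 11 enabled edge(s).
Layer 0: {0}
Layer 1: {2}  now seen {0,2}
Layer 2: {5}  now seen {0,2,5}
Layer 3: {3}  now seen {0,2,3,5}
Reach set: {0,2,3,5}

Answer: UNREACHABLE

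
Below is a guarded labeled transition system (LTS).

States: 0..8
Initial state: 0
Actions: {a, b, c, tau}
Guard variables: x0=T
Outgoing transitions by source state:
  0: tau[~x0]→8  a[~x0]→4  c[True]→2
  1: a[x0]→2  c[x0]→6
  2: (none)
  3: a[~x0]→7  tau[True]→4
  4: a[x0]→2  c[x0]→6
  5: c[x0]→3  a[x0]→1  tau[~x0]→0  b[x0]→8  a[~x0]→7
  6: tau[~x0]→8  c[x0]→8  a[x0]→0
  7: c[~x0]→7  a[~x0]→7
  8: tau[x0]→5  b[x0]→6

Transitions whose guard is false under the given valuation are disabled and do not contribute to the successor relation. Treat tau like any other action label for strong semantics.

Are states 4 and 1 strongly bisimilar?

Answer: BISIMILAR

Trace:
Compute ~ classes (split until stable):
  π0 = {{0,1,2,3,4,5,6,7,8}}
  π1 = {{0},{1,4,6},{2,7},{3},{5},{8}}
  π2 = {{0},{1,4},{2,7},{3},{5},{6},{8}}
stable after 3 split(s): 7 block(s)
[4]={1,4}  [1]={1,4}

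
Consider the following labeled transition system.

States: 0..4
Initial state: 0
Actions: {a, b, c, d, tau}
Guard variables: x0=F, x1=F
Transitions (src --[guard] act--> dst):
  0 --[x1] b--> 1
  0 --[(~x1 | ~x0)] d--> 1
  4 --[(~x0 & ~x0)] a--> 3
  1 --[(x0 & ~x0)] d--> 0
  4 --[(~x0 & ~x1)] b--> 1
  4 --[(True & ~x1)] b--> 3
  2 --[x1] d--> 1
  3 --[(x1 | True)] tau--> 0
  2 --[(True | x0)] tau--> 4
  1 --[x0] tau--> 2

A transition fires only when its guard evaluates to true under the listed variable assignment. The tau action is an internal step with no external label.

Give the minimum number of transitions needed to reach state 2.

BFS to 2:
  Layer 0: {0}
  Layer 1: {1}
2 never appears.

Answer: UNREACHABLE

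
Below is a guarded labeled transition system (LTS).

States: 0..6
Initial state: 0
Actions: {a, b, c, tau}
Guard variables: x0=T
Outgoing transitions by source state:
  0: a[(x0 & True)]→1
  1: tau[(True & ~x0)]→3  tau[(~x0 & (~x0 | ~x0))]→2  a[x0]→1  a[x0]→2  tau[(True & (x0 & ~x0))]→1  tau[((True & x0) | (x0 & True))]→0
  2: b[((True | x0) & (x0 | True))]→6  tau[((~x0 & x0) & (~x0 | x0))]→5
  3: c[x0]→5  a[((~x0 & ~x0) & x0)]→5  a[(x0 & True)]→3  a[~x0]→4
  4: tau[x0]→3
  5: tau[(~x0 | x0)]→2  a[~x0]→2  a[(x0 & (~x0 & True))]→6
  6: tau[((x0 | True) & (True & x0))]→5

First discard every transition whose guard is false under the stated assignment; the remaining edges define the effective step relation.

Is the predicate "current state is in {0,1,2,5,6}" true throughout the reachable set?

Answer: INVARIANT HOLDS

Trace:
Allowed set {0,1,2,5,6}
Reach set: {0,1,2,5,6}
  0: ok
  1: ok
  2: ok
  5: ok
  6: ok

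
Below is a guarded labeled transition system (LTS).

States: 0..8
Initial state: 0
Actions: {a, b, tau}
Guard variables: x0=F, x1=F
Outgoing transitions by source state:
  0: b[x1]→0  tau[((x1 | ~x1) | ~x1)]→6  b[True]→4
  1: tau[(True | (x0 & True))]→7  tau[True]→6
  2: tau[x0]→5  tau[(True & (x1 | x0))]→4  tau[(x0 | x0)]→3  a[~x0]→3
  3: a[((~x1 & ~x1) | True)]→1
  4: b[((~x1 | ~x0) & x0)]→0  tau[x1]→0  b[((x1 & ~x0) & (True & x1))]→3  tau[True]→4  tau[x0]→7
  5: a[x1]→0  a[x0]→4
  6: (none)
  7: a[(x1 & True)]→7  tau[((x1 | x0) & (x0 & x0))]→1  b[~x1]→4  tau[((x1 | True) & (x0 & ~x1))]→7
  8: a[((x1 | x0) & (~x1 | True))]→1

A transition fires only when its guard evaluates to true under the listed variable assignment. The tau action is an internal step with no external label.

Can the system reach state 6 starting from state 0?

8 transition(s) survive guard evaluation.
Layer 0: {0}
Layer 1: {4,6}  now seen {0,4,6}
R = {0,4,6}
trace reaching 6: tau

Answer: REACHABLE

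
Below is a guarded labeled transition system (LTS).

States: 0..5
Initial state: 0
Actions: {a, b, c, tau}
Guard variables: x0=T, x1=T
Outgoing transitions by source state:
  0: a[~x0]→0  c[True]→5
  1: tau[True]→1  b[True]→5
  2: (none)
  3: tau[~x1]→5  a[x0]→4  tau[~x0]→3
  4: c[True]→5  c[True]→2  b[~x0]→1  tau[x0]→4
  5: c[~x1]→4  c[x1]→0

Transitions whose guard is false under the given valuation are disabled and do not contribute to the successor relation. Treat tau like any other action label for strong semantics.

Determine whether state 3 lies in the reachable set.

Answer: UNREACHABLE

Trace:
After dropping false guards: 8 live edges.
depth 0: {0}
depth 1: {5}  cumulative {0,5}
Reachable = {0,5}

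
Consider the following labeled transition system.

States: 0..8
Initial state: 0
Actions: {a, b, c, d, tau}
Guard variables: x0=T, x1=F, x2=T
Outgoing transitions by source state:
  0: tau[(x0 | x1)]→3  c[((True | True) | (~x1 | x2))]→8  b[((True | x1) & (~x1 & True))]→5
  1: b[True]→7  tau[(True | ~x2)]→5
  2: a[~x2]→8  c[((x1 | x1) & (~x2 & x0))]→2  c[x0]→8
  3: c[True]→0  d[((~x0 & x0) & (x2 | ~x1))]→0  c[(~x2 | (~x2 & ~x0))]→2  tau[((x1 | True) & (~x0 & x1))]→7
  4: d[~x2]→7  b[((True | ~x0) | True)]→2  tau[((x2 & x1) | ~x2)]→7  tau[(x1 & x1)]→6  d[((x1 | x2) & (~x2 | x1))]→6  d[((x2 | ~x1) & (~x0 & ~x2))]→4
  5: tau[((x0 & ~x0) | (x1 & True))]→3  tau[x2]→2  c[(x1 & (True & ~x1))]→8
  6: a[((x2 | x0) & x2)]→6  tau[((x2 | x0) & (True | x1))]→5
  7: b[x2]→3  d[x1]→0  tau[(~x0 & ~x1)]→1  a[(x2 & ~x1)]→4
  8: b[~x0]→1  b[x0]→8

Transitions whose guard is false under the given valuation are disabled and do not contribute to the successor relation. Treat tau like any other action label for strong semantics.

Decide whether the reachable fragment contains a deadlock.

Reach set: {0,2,3,5,8}
  0: b→5  c→8  tau→3  [3 exit(s)]
  2: c→8  [1 exit(s)]
  3: c→0  [1 exit(s)]
  5: tau→2  [1 exit(s)]
  8: b→8  [1 exit(s)]

Answer: DEADLOCK-FREE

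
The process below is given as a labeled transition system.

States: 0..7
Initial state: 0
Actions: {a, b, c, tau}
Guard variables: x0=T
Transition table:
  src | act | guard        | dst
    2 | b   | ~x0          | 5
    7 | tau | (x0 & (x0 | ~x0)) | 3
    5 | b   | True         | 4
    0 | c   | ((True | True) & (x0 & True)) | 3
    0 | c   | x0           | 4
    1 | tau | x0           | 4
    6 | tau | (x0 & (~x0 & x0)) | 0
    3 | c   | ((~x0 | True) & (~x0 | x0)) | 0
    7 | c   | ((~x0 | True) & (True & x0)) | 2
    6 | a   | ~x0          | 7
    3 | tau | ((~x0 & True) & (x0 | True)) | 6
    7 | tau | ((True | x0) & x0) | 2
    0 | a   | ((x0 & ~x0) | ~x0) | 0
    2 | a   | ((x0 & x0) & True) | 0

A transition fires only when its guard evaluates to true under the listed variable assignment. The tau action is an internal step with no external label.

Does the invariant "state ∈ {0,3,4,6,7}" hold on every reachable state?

Answer: INVARIANT HOLDS

Working:
Inv-set: {0,3,4,6,7}
R = {0,3,4}
  0: ✓
  3: ✓
  4: ✓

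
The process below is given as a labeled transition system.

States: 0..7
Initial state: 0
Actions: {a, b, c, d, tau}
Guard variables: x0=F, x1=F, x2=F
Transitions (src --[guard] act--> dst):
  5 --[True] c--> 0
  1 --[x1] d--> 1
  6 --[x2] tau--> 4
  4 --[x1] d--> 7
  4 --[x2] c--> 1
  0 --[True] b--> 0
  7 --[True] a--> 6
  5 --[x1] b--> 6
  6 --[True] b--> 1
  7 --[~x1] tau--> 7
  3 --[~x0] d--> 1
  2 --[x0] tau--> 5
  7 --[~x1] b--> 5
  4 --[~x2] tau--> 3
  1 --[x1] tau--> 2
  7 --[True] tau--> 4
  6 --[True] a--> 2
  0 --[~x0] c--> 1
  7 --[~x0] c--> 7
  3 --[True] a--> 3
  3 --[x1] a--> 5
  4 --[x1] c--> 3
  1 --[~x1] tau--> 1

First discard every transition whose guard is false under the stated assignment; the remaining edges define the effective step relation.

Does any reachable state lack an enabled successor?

Answer: DEADLOCK-FREE

Trace:
R = {0,1}
  0: b→0  c→1  [2 out]
  1: tau→1  [1 out]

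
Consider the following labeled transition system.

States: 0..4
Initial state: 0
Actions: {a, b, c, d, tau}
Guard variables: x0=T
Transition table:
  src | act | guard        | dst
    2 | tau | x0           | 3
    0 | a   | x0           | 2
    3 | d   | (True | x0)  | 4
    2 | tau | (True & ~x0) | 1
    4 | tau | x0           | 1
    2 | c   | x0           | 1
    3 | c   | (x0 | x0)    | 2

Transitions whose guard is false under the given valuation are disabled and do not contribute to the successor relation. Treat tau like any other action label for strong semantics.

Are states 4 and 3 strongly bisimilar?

Compute ~ classes (split until stable):
  P[0] = {{0,1,2,3,4}}
  P[1] = {{0},{1},{2},{3},{4}}
5 equivalence class(es) (converged in 2)
4∈{4}, 3∈{3}

Answer: NOT BISIMILAR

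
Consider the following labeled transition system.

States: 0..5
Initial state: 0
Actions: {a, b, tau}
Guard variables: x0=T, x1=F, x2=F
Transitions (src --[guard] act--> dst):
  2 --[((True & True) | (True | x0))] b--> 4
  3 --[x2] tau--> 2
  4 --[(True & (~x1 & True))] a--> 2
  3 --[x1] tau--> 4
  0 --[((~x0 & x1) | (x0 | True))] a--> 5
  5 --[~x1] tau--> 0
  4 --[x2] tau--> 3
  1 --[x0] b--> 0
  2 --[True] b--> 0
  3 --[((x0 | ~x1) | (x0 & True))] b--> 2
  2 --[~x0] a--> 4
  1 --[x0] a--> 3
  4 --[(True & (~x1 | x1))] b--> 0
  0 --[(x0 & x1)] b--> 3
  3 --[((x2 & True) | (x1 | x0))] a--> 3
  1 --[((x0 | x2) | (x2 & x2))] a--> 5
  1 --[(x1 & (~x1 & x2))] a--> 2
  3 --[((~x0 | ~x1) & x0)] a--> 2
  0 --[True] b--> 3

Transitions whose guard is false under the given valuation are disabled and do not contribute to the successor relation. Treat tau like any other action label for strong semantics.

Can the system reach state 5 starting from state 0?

Answer: REACHABLE

Working:
After dropping false guards: 13 live edges.
depth 0: {0}
depth 1: {3,5}  cumulative {0,3,5}
depth 2: {2}  cumulative {0,2,3,5}
depth 3: {4}  cumulative {0,2,3,4,5}
Reach set: {0,2,3,4,5}
witness 5: a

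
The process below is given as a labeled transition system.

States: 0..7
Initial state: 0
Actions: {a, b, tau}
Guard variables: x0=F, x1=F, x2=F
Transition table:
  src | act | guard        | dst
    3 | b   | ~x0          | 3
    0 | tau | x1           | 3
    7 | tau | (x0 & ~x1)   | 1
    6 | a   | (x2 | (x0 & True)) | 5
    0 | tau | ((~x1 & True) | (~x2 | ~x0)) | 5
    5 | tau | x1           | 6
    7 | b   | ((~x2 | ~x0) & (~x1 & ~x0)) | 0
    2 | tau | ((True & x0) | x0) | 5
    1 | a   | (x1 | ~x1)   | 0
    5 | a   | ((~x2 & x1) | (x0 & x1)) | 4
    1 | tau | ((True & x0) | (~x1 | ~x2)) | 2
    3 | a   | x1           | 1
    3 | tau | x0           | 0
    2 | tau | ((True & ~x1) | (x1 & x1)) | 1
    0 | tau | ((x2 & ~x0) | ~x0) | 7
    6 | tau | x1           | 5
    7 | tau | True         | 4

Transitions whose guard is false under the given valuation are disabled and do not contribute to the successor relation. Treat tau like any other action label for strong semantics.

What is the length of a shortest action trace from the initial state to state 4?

Answer: 2

Trace:
Breadth-first toward 4:
  Layer 0: {0}
  Layer 1: {5,7}
  Layer 2: {4}
depth(4)=2, e.g. tau·tau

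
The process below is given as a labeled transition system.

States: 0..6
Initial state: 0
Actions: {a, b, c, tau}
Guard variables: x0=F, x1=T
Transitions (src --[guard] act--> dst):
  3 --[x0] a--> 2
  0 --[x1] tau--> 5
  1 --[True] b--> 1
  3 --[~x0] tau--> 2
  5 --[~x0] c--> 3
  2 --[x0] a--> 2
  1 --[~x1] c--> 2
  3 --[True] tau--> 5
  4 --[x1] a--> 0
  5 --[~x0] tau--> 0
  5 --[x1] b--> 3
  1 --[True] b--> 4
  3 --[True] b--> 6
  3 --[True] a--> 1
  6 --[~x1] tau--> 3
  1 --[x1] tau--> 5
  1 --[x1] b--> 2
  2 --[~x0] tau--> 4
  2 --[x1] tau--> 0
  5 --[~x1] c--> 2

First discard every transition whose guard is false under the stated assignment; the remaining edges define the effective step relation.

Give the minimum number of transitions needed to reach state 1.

Layered search for 1:
  Layer 0: {0}
  Layer 1: {5}
  Layer 2: {3}
  Layer 3: {1,2,6}
1 enters at depth 3; path tau·b·a

Answer: 3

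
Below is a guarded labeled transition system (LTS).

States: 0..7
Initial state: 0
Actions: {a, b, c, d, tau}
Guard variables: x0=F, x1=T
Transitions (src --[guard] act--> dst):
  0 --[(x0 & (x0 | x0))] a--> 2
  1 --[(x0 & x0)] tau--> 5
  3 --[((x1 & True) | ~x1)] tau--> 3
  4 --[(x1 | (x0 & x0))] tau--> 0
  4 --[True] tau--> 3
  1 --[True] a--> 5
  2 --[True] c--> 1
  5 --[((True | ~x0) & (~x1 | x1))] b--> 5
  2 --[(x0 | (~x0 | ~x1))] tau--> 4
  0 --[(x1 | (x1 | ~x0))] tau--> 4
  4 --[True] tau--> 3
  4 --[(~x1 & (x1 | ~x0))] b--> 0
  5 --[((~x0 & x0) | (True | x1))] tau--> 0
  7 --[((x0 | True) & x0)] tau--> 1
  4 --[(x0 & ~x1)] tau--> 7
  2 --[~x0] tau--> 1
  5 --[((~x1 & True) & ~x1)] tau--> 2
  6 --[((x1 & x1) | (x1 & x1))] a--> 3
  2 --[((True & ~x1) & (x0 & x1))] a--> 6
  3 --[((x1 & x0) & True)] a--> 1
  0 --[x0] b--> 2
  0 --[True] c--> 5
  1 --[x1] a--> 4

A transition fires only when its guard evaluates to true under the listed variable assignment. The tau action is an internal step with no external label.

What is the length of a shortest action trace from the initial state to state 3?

Breadth-first toward 3:
  L0 = {0}
  L1 = {4,5}
  L2 = {3}
depth(3)=2, e.g. tau·tau

Answer: 2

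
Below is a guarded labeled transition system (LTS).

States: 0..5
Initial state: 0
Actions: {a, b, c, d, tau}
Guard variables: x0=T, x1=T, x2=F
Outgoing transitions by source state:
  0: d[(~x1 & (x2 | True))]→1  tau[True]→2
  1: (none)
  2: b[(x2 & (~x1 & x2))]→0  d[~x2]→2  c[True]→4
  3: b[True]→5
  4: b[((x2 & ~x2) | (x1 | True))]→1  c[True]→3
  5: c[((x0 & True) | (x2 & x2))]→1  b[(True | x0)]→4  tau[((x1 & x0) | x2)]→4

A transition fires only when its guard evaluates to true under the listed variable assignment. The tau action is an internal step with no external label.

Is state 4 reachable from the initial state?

After dropping false guards: 9 live edges.
L0 = {0}
L1 = {2}  total {0,2}
L2 = {4}  total {0,2,4}
L3 = {1,3}  total {0,1,2,3,4}
L4 = {5}  total {0,1,2,3,4,5}
Reach set: {0,1,2,3,4,5}
trace reaching 4: tau·c

Answer: REACHABLE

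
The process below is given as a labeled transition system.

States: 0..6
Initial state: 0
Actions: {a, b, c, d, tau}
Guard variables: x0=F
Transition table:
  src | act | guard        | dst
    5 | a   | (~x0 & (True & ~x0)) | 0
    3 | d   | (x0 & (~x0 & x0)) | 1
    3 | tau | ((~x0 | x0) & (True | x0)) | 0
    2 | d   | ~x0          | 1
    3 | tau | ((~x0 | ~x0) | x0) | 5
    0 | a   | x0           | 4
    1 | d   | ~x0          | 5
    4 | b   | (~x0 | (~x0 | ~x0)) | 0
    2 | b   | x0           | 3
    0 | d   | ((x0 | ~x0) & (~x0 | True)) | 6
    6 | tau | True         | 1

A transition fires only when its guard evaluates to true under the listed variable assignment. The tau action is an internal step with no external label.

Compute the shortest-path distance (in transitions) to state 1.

BFS to 1:
  depth 0: {0}
  depth 1: {6}
  depth 2: {1}
first hit 1 at d=2 via d·tau

Answer: 2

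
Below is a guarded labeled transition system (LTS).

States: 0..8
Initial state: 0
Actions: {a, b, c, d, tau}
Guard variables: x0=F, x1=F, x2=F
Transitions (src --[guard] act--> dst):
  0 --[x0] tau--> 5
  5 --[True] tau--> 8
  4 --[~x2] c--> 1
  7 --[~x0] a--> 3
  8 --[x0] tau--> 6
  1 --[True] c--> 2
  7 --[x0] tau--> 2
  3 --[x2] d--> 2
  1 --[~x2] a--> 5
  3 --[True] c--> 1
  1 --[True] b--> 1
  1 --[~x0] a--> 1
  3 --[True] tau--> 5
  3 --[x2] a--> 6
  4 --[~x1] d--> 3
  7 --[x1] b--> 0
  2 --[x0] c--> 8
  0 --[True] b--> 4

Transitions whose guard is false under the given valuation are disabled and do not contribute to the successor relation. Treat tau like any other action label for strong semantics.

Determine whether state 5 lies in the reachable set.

Answer: REACHABLE

Trace:
After dropping false guards: 11 live edges.
Layer 0: {0}
Layer 1: {4}  total {0,4}
Layer 2: {1,3}  total {0,1,3,4}
Layer 3: {2,5}  total {0,1,2,3,4,5}
Layer 4: {8}  total {0,1,2,3,4,5,8}
R = {0,1,2,3,4,5,8}
trace reaching 5: b·c·a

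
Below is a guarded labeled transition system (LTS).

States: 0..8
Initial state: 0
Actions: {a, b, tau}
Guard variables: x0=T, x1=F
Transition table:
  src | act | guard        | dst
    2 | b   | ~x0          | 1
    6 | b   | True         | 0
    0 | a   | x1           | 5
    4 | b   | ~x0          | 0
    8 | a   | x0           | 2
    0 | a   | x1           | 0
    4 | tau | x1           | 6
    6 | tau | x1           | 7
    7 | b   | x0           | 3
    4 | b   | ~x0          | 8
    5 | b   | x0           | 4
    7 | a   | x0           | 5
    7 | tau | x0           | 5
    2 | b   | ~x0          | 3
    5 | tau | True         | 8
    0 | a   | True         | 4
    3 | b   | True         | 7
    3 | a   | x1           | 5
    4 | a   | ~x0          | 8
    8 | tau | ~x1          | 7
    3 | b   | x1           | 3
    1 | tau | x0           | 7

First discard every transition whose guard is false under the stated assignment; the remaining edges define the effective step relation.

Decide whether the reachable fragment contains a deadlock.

Answer: DEADLOCK at state 4

Trace:
Reach set: {0,4}
  0: a→4  [1 exit(s)]
  4: ∅  [deadlock]
trace reaching 4: a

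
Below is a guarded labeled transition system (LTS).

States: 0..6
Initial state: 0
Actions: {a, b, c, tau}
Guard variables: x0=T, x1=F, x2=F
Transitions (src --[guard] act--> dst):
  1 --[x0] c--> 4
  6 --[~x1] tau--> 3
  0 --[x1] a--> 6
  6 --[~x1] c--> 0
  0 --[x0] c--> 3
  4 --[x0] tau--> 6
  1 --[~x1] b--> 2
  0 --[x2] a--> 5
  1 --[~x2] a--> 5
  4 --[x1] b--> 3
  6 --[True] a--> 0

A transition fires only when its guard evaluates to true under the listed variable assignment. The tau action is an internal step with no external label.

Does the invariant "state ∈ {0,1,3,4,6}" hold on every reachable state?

Inv-set: {0,1,3,4,6}
R = {0,3}
  0: ✓
  3: ✓

Answer: INVARIANT HOLDS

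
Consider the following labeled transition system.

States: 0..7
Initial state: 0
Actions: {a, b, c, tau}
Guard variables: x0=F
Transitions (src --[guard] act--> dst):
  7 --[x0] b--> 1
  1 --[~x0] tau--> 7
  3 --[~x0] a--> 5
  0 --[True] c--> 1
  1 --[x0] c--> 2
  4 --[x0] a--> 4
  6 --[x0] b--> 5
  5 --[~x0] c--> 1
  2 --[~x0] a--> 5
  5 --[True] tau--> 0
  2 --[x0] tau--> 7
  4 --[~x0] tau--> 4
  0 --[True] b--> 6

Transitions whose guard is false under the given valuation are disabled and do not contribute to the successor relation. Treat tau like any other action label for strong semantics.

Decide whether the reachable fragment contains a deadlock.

Answer: DEADLOCK at state 6

Working:
R = {0,1,6,7}
  0: b→6  c→1  [2 exit(s)]
  1: tau→7  [1 exit(s)]
  6: ∅  [STUCK]
  7: ∅  [STUCK]
witness 6: b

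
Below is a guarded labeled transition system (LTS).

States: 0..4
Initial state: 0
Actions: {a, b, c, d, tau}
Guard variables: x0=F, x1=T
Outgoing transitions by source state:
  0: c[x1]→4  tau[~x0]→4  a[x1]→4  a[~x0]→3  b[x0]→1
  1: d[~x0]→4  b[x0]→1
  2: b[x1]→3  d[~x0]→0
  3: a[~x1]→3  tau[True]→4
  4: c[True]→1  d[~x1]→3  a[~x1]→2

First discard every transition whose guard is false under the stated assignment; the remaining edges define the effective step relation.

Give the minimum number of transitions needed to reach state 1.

Answer: 2

Trace:
Layered search for 1:
  Layer 0: {0}
  Layer 1: {3,4}
  Layer 2: {1}
1 enters at depth 2; path a·c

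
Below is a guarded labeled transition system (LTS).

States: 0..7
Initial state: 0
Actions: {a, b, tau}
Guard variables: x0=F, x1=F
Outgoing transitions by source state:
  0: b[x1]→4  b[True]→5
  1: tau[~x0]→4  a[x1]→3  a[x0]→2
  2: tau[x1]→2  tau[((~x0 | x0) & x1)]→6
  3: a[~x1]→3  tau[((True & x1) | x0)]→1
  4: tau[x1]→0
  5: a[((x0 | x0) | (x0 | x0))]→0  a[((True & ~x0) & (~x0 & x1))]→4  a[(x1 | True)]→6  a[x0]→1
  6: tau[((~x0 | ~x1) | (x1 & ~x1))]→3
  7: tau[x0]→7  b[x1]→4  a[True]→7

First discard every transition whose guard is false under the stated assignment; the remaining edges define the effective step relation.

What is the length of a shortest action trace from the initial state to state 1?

Breadth-first toward 1:
  L0 = {0}
  L1 = {5}
  L2 = {6}
  L3 = {3}
1 never appears.

Answer: UNREACHABLE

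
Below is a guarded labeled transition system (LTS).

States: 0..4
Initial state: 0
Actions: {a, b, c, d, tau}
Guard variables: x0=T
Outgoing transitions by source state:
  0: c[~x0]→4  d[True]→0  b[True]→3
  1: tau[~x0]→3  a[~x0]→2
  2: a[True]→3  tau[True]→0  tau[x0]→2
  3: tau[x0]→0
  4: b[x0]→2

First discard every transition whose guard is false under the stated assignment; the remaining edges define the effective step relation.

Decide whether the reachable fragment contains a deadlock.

Answer: DEADLOCK-FREE

Analysis:
R = {0,3}
  0: b→3  d→0  [2 exit(s)]
  3: tau→0  [1 exit(s)]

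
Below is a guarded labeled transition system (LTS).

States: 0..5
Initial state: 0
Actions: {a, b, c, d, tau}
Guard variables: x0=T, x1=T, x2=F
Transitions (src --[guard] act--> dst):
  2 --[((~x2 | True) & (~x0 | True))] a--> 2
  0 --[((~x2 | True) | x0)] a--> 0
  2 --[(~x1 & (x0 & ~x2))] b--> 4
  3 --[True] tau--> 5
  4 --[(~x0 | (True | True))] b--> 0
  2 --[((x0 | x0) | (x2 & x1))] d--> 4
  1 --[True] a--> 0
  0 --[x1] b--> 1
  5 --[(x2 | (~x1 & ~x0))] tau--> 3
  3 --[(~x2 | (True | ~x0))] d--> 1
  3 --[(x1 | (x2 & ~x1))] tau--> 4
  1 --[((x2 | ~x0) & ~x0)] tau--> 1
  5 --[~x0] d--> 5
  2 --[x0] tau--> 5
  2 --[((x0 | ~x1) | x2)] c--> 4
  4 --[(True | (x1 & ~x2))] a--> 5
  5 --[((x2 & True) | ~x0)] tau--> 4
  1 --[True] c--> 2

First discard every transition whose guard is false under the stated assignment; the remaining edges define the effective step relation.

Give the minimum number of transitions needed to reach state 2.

Breadth-first toward 2:
  Layer 0: {0}
  Layer 1: {1}
  Layer 2: {2}
2 enters at depth 2; path b·c

Answer: 2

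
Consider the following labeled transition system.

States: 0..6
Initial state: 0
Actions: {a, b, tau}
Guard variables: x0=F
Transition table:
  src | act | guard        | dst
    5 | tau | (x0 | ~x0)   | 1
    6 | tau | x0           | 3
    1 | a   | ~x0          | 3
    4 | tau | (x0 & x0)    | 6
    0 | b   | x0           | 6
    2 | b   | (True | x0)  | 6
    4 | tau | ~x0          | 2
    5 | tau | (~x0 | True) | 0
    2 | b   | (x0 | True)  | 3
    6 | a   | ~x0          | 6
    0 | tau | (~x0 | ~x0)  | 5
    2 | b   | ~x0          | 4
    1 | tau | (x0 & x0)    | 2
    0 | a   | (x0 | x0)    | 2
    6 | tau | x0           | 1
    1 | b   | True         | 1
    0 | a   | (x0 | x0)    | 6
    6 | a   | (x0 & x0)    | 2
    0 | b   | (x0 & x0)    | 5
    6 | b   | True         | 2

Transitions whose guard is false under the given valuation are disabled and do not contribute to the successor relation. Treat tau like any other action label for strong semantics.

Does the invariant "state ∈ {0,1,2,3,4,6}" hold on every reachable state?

Allowed set {0,1,2,3,4,6}
R = {0,1,3,5}
  0: ✓
  1: ✓
  3: ✓
  5: VIOLATES
witness against invariant: tau → 5

Answer: INVARIANT VIOLATED at state 5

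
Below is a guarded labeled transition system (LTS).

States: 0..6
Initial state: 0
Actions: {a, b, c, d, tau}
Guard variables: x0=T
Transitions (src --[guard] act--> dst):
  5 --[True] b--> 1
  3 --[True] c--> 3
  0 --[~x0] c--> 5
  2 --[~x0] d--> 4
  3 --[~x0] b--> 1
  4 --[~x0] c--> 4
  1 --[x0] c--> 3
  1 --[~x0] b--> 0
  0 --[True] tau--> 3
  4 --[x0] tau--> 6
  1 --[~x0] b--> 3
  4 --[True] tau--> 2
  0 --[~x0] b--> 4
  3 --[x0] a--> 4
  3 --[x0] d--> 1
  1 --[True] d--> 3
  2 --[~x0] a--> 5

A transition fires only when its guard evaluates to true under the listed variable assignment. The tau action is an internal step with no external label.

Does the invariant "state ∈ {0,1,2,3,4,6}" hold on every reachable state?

Answer: INVARIANT HOLDS

Working:
Allowed set {0,1,2,3,4,6}
Reachable = {0,1,2,3,4,6}
  0: ok
  1: ok
  2: ok
  3: ok
  4: ok
  6: ok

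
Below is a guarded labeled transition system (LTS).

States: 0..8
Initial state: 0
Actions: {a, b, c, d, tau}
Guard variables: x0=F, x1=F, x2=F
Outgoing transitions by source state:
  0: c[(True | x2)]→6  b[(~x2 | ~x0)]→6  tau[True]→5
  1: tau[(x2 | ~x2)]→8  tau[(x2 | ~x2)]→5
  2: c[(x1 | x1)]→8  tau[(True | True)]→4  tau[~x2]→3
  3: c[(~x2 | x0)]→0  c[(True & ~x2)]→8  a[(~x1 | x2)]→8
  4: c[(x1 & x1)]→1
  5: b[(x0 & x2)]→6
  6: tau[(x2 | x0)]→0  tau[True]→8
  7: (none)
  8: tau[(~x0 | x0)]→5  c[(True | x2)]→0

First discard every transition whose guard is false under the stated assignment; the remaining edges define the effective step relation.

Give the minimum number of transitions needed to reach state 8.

BFS to 8:
  depth 0: {0}
  depth 1: {5,6}
  depth 2: {8}
8 enters at depth 2; path b·tau

Answer: 2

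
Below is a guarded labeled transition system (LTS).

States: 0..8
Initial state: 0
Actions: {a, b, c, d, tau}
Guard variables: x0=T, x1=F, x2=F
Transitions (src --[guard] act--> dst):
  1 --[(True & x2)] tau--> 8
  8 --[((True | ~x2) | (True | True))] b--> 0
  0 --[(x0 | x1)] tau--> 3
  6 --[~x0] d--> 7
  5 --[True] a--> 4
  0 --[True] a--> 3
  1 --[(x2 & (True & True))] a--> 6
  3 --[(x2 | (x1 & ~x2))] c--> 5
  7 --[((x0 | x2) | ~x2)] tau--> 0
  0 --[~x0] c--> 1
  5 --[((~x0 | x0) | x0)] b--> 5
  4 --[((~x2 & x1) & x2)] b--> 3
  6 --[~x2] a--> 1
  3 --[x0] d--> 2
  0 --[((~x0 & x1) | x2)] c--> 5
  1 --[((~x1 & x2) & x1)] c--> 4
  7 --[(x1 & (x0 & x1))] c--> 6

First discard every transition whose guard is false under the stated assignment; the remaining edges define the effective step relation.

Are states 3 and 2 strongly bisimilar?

Refine partition for ~:
  π0 = {{0,1,2,3,4,5,6,7,8}}
  π1 = {{0},{1,2,4},{3},{5},{6},{7},{8}}
stable after 2 split(s): 7 block(s)
class of 3: {3}; class of 2: {1,2,4}

Answer: NOT BISIMILAR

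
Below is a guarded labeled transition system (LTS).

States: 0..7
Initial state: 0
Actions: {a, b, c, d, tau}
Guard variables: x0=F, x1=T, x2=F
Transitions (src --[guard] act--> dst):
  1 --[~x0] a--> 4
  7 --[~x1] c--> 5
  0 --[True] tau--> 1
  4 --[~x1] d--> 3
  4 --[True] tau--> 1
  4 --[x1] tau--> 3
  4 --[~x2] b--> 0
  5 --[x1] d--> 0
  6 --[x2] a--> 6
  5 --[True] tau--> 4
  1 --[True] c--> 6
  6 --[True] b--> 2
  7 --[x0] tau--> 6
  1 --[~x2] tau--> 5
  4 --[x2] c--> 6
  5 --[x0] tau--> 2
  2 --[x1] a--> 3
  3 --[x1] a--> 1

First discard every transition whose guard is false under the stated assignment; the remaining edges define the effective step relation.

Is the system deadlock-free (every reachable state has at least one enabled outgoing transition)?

R = {0,1,2,3,4,5,6}
  0: tau→1  [1 exit(s)]
  1: a→4  c→6  tau→5  [3 exit(s)]
  2: a→3  [1 exit(s)]
  3: a→1  [1 exit(s)]
  4: b→0  tau→1  tau→3  [3 exit(s)]
  5: d→0  tau→4  [2 exit(s)]
  6: b→2  [1 exit(s)]

Answer: DEADLOCK-FREE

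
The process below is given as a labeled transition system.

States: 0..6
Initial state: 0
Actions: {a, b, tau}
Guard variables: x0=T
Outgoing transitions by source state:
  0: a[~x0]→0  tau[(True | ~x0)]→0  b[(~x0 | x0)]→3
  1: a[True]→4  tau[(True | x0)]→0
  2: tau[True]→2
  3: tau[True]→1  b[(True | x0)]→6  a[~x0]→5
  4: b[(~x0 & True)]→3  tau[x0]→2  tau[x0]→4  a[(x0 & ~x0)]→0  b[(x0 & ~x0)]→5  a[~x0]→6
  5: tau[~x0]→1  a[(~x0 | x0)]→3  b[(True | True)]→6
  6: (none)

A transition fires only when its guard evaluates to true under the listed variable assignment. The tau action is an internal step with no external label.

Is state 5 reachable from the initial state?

Answer: UNREACHABLE

Working:
11 transition(s) survive guard evaluation.
Layer 0: {0}
Layer 1: {3}  now seen {0,3}
Layer 2: {1,6}  now seen {0,1,3,6}
Layer 3: {4}  now seen {0,1,3,4,6}
Layer 4: {2}  now seen {0,1,2,3,4,6}
R = {0,1,2,3,4,6}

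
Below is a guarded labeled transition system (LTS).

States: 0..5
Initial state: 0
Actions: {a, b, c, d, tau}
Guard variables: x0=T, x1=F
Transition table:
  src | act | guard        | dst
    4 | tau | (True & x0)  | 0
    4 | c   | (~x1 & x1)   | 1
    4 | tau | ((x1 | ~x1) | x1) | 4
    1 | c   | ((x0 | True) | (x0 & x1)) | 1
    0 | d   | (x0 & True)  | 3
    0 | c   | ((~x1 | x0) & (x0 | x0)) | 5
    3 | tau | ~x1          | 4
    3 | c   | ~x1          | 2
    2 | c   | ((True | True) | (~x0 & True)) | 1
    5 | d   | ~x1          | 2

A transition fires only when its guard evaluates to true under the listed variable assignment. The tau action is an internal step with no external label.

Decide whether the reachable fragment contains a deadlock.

R = {0,1,2,3,4,5}
  0: c→5  d→3  [2 exit(s)]
  1: c→1  [1 exit(s)]
  2: c→1  [1 exit(s)]
  3: c→2  tau→4  [2 exit(s)]
  4: tau→0  tau→4  [2 exit(s)]
  5: d→2  [1 exit(s)]

Answer: DEADLOCK-FREE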